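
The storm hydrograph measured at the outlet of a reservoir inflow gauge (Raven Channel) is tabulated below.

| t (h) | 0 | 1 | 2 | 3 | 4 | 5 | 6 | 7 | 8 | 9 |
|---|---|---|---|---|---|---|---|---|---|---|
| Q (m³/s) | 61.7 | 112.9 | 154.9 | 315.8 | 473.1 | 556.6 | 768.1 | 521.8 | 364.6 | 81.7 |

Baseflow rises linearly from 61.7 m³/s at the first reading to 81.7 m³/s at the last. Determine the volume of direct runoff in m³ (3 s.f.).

Direct-runoff ordinates (Q − Q_b): 0.00, 48.98, 88.76, 247.43, 402.51, 483.79, 693.07, 444.54, 285.12, 0.00 m³/s.
ΣQ_DR = 2694 m³/s.
With Δt = 1 h = 3600 s, V = ΣQ_DR · Δt = 2694 × 3600 = 9.70 × 10^6 m³.

V ≈ 9.70 × 10^6 m³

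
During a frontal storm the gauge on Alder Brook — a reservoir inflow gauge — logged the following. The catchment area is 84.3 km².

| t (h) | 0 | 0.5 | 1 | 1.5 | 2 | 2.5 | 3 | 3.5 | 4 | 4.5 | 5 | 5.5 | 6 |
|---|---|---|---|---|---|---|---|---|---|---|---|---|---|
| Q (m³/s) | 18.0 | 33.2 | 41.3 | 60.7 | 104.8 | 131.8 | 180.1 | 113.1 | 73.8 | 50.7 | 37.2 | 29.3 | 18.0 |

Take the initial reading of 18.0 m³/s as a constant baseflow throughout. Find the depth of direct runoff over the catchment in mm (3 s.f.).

Direct runoff: 0.0, 15.2, 23.3, 42.7, 86.8, 113.8, 162.1, 95.1, 55.8, 32.7, 19.2, 11.3, 0.0 m³/s; ΣQ_DR = 658.0 m³/s.
V = ΣQ_DR · Δt = 658.0 × 1800 s = 1.184 × 10^6 m³.
Over A = 84.3 km², depth = V / A = 14.0 mm.

d ≈ 14.0 mm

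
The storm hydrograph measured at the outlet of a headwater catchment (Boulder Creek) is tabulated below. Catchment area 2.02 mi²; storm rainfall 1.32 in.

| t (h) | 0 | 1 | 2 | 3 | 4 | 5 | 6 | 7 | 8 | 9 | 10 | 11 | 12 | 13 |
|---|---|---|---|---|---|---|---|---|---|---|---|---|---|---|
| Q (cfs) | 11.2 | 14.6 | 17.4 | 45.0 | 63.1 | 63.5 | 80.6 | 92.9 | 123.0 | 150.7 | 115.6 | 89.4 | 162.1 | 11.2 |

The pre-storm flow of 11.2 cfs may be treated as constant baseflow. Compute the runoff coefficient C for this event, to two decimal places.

C ≈ 0.51

ΣQ_DR = 883.5 cfs; V = ΣQ_DR·Δt = 3.181 × 10^6 ft³.
Runoff depth d = V / A = 0.6778 in.
C = d / P = 0.6778 / 1.32 = 0.51.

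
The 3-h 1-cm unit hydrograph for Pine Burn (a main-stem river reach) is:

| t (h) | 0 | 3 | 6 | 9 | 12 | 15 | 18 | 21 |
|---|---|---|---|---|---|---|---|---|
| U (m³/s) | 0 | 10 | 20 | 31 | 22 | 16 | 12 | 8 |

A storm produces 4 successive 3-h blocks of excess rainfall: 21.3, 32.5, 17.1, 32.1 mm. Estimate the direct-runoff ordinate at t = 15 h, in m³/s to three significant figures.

By discrete convolution, Q_j = Σ (P_i / 10 mm) · U_{j−i}.
At t = 15 h (j=5): Q = (21.3/10)·16 + (32.5/10)·22 + (17.1/10)·31 + (32.1/10)·20 = 223 m³/s.

Q ≈ 223 m³/s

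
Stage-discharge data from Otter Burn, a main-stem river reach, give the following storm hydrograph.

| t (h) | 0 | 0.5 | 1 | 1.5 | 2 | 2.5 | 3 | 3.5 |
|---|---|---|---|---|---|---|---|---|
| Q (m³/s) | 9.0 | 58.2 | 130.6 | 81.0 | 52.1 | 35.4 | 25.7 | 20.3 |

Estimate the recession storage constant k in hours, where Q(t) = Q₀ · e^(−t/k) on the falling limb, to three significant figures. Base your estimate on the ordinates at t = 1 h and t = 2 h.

k ≈ 1.09 h

On the falling limb, Q drops from 130.6 to 52.1 m³/s between t = 1 h and t = 2 h (Δt = 1 h).
k = −Δt / ln(Q₂/Q₁) = −1 / ln(52.1/130.6) = 1.09 h.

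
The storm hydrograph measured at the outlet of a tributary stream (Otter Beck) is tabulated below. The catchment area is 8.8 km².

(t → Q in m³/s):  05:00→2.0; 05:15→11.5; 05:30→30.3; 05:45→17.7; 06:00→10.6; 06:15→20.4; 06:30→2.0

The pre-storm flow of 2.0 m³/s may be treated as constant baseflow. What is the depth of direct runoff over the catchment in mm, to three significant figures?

Direct runoff: 0.0, 9.5, 28.3, 15.7, 8.6, 18.4, 0.0 m³/s; ΣQ_DR = 80.50 m³/s.
V = ΣQ_DR · Δt = 80.50 × 900 s = 72450 m³.
Over A = 8.8 km², depth = V / A = 8.23 mm.

d ≈ 8.23 mm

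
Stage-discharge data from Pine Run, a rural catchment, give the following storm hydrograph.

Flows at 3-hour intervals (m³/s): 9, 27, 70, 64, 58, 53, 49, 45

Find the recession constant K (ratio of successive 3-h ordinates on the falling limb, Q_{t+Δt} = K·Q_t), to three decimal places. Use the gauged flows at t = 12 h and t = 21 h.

K ≈ 0.919

Using the recession-limb readings at t = 12 h and t = 21 h: Q falls from 58 to 45 m³/s over 3 intervals.
K = (Q₂/Q₁)^(1/3) = (45/58)^(1/3) = 0.919.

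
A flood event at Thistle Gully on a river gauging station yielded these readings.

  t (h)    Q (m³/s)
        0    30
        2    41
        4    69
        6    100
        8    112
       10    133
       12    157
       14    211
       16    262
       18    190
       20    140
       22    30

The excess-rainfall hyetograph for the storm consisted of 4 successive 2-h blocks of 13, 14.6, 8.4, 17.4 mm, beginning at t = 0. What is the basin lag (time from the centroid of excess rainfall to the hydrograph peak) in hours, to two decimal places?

t_L ≈ 11.87 h

Centroid of excess rainfall: t_c = Σ P_i·t̄_i / ΣP_i = 4.1311 h (block centres at 1, 3, 5, 7 h).
Hydrograph peak occurs at t = 16 h, so basin lag t_L = 16 − 4.1311 = 11.87 h.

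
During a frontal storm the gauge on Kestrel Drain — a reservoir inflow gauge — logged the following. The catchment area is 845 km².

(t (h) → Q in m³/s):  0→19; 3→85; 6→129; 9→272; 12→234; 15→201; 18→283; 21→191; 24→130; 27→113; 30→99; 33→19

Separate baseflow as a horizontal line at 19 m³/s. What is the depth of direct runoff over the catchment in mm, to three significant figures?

d ≈ 19.8 mm

Direct runoff: 0.0, 66.0, 110.0, 253.0, 215.0, 182.0, 264.0, 172.0, 111.0, 94.0, 80.0, 0.0 m³/s; ΣQ_DR = 1547 m³/s.
V = ΣQ_DR · Δt = 1547 × 10800 s = 1.671 × 10^7 m³.
Over A = 845 km², depth = V / A = 19.8 mm.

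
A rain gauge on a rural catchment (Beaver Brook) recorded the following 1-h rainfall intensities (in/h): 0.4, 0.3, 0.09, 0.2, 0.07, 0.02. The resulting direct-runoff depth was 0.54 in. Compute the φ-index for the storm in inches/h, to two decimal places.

Only the 3 blocks with intensity above φ contribute runoff: 0.4, 0.3, 0.2 in/h.
Σ(I−φ)·Δt = d  ⇒  (0.4+0.3+0.2 − 3φ)·1 = 0.54
φ = (0.9000 − 0.54/1) / 3 = 0.12 in/h.

φ ≈ 0.12 in/h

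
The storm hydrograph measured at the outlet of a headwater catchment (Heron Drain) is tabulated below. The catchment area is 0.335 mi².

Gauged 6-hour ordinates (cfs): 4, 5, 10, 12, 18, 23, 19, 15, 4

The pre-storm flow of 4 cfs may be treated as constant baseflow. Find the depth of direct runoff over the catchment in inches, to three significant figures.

d ≈ 2.05 in

Direct runoff: 0.0, 1.0, 6.0, 8.0, 14.0, 19.0, 15.0, 11.0, 0.0 cfs; ΣQ_DR = 74.00 cfs.
V = ΣQ_DR · Δt = 74.00 × 21600 s = 1.598 × 10^6 ft³.
Over A = 0.335 mi², depth = V / A = 2.05 in.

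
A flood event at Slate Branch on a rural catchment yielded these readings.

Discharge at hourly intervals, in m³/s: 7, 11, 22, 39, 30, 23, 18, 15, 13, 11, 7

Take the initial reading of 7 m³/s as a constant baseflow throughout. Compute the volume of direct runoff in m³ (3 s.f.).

V ≈ 4.28 × 10^5 m³

Direct-runoff ordinates (Q − Q_b): 0.0, 4.0, 15.0, 32.0, 23.0, 16.0, 11.0, 8.0, 6.0, 4.0, 0.0 m³/s.
ΣQ_DR = 119.0 m³/s.
With Δt = 1 h = 3600 s, V = ΣQ_DR · Δt = 119.0 × 3600 = 4.28 × 10^5 m³.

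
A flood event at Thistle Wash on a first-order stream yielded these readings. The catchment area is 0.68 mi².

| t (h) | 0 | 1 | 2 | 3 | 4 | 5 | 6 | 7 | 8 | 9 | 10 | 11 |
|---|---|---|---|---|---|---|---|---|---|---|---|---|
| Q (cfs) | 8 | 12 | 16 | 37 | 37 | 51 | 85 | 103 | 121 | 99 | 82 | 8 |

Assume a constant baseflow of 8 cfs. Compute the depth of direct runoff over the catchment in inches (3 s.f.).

Direct runoff: 0.0, 4.0, 8.0, 29.0, 29.0, 43.0, 77.0, 95.0, 113.0, 91.0, 74.0, 0.0 cfs; ΣQ_DR = 563.0 cfs.
V = ΣQ_DR · Δt = 563.0 × 3600 s = 2.027 × 10^6 ft³.
Over A = 0.68 mi², depth = V / A = 1.28 in.

d ≈ 1.28 in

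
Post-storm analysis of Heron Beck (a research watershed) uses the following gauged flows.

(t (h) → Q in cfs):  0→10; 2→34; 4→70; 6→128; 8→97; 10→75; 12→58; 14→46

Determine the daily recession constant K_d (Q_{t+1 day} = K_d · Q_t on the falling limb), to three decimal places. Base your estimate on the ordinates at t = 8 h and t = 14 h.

Between t = 8 h and t = 14 h the flow falls from 97 to 46 cfs over 3×2 h = 6 h.
Per-interval ratio K = (46/97)^(1/3) = 0.7798; K_d = K^(24/2) = 0.051.

K_d ≈ 0.051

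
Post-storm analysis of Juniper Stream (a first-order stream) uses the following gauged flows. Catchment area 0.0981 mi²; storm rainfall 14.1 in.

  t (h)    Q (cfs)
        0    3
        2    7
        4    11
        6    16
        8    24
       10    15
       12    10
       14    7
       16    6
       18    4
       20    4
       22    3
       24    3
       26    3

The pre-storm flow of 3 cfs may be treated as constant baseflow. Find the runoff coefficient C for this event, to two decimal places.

ΣQ_DR = 74.00 cfs; V = ΣQ_DR·Δt = 5.328 × 10^5 ft³.
Runoff depth d = V / A = 2.338 in.
C = d / P = 2.338 / 14.1 = 0.17.

C ≈ 0.17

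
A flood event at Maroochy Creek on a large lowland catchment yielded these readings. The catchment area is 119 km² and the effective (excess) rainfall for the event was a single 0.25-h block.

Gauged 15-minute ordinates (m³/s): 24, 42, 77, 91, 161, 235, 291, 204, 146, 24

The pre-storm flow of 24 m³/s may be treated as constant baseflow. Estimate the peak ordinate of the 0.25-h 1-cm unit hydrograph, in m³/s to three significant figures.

U_p ≈ 335 m³/s

Direct runoff: 0.0, 18.0, 53.0, 67.0, 137.0, 211.0, 267.0, 180.0, 122.0, 0.0 m³/s; ΣQ_DR = 1055 m³/s, peak = 267.0 m³/s.
Runoff depth d = ΣQ_DR·Δt / A = 1055 × 900 / (119 km²) = 7.979 mm.
The 1-cm UH is the DRH scaled by (10 mm)/d, so U_p = 267.0 × 10/7.979 = 335 m³/s.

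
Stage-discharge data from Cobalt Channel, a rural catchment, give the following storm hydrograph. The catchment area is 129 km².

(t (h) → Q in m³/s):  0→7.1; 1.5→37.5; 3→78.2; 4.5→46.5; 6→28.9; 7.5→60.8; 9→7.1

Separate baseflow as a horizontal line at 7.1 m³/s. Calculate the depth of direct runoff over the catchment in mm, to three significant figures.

Direct runoff: 0.0, 30.4, 71.1, 39.4, 21.8, 53.7, 0.0 m³/s; ΣQ_DR = 216.4 m³/s.
V = ΣQ_DR · Δt = 216.4 × 5400 s = 1.169 × 10^6 m³.
Over A = 129 km², depth = V / A = 9.06 mm.

d ≈ 9.06 mm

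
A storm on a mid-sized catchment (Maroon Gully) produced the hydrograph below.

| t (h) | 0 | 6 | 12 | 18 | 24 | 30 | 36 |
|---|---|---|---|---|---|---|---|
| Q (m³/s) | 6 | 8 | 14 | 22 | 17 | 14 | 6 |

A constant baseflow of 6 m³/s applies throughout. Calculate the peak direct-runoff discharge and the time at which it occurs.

Q_p = 16.0 m³/s at t = 18 h

Subtracting baseflow gives direct-runoff ordinates: 0.0, 2.0, 8.0, 16.0, 11.0, 8.0, 0.0 m³/s.
The maximum is 16.0 m³/s, occurring at the reading for t = 18 h.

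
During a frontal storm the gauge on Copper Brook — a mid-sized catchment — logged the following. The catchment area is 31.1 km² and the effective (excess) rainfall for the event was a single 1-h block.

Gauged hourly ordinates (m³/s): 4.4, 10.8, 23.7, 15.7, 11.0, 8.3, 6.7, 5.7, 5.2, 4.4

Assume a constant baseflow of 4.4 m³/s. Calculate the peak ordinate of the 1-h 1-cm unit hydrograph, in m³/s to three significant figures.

Direct runoff: 0.0, 6.4, 19.3, 11.3, 6.6, 3.9, 2.3, 1.3, 0.8, 0.0 m³/s; ΣQ_DR = 51.90 m³/s, peak = 19.3 m³/s.
Runoff depth d = ΣQ_DR·Δt / A = 51.90 × 3600 / (31.1 km²) = 6.008 mm.
The 1-cm UH is the DRH scaled by (10 mm)/d, so U_p = 19.3 × 10/6.008 = 32.1 m³/s.

U_p ≈ 32.1 m³/s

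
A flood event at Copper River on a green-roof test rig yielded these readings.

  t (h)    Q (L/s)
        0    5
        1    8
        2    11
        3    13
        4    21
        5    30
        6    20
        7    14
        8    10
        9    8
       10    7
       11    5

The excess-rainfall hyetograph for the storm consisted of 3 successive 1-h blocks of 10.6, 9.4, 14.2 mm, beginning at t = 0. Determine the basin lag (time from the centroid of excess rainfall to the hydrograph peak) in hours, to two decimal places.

t_L ≈ 3.39 h

Centroid of excess rainfall: t_c = Σ P_i·t̄_i / ΣP_i = 1.6053 h (block centres at 0.5, 1.5, 2.5 h).
Hydrograph peak occurs at t = 5 h, so basin lag t_L = 5 − 1.6053 = 3.39 h.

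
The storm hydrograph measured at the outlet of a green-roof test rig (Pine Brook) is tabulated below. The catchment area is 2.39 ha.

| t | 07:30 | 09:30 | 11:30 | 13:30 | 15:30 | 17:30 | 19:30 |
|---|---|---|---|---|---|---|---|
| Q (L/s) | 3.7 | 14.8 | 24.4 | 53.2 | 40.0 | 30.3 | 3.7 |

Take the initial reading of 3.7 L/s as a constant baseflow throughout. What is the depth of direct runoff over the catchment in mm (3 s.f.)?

d ≈ 43.4 mm

Direct runoff: 0.0, 11.1, 20.7, 49.5, 36.3, 26.6, 0.0 L/s; ΣQ_DR = 144.2 L/s.
V = ΣQ_DR · Δt = 144.2 × 7200 s = 1.038 × 10^6 L.
Over A = 2.39 ha, depth = V / A = 43.4 mm.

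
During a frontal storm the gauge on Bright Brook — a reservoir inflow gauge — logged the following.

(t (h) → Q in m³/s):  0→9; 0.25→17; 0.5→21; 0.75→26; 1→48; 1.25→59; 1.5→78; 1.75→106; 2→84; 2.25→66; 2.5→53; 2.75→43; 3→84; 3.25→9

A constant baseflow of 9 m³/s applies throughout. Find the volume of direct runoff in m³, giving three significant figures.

V ≈ 5.19 × 10^5 m³

Direct-runoff ordinates (Q − Q_b): 0.0, 8.0, 12.0, 17.0, 39.0, 50.0, 69.0, 97.0, 75.0, 57.0, 44.0, 34.0, 75.0, 0.0 m³/s.
ΣQ_DR = 577.0 m³/s.
With Δt = 0.25 h = 900 s, V = ΣQ_DR · Δt = 577.0 × 900 = 5.19 × 10^5 m³.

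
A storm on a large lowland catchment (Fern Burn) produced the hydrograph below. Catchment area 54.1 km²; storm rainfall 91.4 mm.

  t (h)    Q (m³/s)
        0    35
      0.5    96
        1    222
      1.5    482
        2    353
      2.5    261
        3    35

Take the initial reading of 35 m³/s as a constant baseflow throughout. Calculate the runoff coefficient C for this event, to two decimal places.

ΣQ_DR = 1239 m³/s; V = ΣQ_DR·Δt = 2.230 × 10^6 m³.
Runoff depth d = V / A = 41.22 mm.
C = d / P = 41.22 / 91.4 = 0.45.

C ≈ 0.45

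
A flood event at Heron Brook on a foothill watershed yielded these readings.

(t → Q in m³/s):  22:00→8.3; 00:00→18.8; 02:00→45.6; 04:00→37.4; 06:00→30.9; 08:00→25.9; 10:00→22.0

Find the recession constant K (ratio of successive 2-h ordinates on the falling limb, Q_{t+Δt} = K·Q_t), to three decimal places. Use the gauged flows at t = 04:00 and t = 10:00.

K ≈ 0.838

Using the recession-limb readings at t = 04:00 and t = 10:00: Q falls from 37.4 to 22.0 m³/s over 3 intervals.
K = (Q₂/Q₁)^(1/3) = (22.0/37.4)^(1/3) = 0.838.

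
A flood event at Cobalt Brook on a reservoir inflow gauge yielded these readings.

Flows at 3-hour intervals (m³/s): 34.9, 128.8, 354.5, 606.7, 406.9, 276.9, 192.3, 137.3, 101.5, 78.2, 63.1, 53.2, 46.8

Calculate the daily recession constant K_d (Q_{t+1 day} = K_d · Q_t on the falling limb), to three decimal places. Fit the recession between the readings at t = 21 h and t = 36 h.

Between t = 21 h and t = 36 h the flow falls from 137.3 to 46.8 m³/s over 5×3 h = 15 h.
Per-interval ratio K = (46.8/137.3)^(1/5) = 0.8063; K_d = K^(24/3) = 0.179.

K_d ≈ 0.179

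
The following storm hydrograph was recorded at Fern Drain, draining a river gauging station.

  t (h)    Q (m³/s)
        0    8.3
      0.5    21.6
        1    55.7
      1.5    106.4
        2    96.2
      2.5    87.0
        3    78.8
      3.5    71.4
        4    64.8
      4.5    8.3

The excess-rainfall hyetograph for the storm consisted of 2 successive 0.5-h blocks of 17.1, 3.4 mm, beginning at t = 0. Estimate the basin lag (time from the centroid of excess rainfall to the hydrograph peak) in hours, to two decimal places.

Centroid of excess rainfall: t_c = Σ P_i·t̄_i / ΣP_i = 0.3329 h (block centres at 0.25, 0.75 h).
Hydrograph peak occurs at t = 1.5 h, so basin lag t_L = 1.5 − 0.3329 = 1.17 h.

t_L ≈ 1.17 h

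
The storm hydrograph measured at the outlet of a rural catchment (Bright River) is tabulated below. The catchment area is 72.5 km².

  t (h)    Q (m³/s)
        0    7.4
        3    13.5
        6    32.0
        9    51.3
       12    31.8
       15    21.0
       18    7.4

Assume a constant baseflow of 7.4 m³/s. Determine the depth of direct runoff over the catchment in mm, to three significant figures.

d ≈ 16.8 mm

Direct runoff: 0.0, 6.1, 24.6, 43.9, 24.4, 13.6, 0.0 m³/s; ΣQ_DR = 112.6 m³/s.
V = ΣQ_DR · Δt = 112.6 × 10800 s = 1.216 × 10^6 m³.
Over A = 72.5 km², depth = V / A = 16.8 mm.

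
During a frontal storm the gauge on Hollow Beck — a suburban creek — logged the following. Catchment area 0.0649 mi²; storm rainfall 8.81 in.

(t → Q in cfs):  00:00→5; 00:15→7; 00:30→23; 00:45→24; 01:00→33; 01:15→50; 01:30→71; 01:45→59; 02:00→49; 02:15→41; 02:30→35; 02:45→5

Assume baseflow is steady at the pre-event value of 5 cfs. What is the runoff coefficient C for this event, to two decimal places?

C ≈ 0.23

ΣQ_DR = 342.0 cfs; V = ΣQ_DR·Δt = 3.078 × 10^5 ft³.
Runoff depth d = V / A = 2.041 in.
C = d / P = 2.041 / 8.81 = 0.23.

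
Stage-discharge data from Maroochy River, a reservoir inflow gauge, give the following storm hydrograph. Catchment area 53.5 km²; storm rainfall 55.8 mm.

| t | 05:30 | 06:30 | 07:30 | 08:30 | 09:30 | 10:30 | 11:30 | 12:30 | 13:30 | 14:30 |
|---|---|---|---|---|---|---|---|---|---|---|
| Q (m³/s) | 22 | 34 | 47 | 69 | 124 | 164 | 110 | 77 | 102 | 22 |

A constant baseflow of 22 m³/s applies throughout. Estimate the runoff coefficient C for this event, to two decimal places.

ΣQ_DR = 551.0 m³/s; V = ΣQ_DR·Δt = 1.984 × 10^6 m³.
Runoff depth d = V / A = 37.08 mm.
C = d / P = 37.08 / 55.8 = 0.66.

C ≈ 0.66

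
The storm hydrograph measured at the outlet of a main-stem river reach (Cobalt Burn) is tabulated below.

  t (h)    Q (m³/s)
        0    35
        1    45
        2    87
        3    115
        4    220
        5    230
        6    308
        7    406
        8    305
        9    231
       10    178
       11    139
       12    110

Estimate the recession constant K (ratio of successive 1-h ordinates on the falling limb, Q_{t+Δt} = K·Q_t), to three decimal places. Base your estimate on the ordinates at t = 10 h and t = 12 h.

K ≈ 0.786

Using the recession-limb readings at t = 10 h and t = 12 h: Q falls from 178 to 110 m³/s over 2 intervals.
K = (Q₂/Q₁)^(1/2) = (110/178)^(1/2) = 0.786.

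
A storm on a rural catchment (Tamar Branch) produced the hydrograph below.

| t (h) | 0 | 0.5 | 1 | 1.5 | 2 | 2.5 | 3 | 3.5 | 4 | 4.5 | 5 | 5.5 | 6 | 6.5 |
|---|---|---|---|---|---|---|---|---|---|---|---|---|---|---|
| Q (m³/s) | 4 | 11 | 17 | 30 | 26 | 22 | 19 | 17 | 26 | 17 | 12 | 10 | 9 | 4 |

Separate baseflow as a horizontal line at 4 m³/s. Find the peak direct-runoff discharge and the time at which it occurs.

Subtracting baseflow gives direct-runoff ordinates: 0.0, 7.0, 13.0, 26.0, 22.0, 18.0, 15.0, 13.0, 22.0, 13.0, 8.0, 6.0, 5.0, 0.0 m³/s.
The maximum is 26.0 m³/s, occurring at the reading for t = 1.5 h.

Q_p = 26.0 m³/s at t = 1.5 h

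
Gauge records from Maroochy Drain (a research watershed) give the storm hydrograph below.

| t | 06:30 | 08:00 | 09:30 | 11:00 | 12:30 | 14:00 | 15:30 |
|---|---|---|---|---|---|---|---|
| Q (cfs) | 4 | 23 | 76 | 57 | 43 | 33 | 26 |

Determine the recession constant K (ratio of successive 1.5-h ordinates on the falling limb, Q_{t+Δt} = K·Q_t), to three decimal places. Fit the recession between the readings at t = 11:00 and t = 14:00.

K ≈ 0.761

Using the recession-limb readings at t = 11:00 and t = 14:00: Q falls from 57 to 33 cfs over 2 intervals.
K = (Q₂/Q₁)^(1/2) = (33/57)^(1/2) = 0.761.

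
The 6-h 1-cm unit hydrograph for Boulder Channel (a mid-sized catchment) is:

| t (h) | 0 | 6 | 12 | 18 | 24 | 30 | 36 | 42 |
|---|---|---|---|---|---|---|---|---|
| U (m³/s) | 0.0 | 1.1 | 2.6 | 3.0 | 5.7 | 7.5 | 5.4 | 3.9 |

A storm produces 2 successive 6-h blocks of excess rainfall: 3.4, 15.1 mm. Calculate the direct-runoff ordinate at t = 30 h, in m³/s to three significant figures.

Q ≈ 11.2 m³/s

By discrete convolution, Q_j = Σ (P_i / 10 mm) · U_{j−i}.
At t = 30 h (j=5): Q = (3.4/10)·7.5 + (15.1/10)·5.7 = 11.2 m³/s.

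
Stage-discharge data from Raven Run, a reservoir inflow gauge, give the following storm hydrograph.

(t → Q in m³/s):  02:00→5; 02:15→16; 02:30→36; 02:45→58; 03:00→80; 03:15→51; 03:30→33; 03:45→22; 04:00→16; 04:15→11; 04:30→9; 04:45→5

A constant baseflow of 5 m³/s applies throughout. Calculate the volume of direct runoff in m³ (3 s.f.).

V ≈ 2.54 × 10^5 m³

Direct-runoff ordinates (Q − Q_b): 0.0, 11.0, 31.0, 53.0, 75.0, 46.0, 28.0, 17.0, 11.0, 6.0, 4.0, 0.0 m³/s.
ΣQ_DR = 282.0 m³/s.
With Δt = 0.25 h = 900 s, V = ΣQ_DR · Δt = 282.0 × 900 = 2.54 × 10^5 m³.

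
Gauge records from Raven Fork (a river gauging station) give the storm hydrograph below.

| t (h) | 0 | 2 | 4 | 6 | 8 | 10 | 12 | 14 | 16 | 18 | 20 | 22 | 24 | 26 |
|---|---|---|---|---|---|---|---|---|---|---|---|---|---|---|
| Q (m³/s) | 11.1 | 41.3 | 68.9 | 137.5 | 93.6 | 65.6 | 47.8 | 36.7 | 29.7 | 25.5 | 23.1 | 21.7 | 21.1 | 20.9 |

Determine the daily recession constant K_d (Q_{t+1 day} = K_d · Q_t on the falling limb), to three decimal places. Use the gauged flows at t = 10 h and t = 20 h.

K_d ≈ 0.082

Between t = 10 h and t = 20 h the flow falls from 65.6 to 23.1 m³/s over 5×2 h = 10 h.
Per-interval ratio K = (23.1/65.6)^(1/5) = 0.8116; K_d = K^(24/2) = 0.082.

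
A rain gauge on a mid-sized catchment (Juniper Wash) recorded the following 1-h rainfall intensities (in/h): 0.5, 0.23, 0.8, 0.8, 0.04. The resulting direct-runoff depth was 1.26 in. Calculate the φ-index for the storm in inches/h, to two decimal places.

φ ≈ 0.28 in/h

Only the 3 blocks with intensity above φ contribute runoff: 0.5, 0.8, 0.8 in/h.
Σ(I−φ)·Δt = d  ⇒  (0.5+0.8+0.8 − 3φ)·1 = 1.26
φ = (2.100 − 1.26/1) / 3 = 0.28 in/h.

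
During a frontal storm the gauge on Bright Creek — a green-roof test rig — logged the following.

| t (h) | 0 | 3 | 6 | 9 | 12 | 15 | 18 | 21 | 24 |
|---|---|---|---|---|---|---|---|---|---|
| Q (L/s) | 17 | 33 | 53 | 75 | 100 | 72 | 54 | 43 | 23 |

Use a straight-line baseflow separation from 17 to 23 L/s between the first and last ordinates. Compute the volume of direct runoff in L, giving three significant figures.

V ≈ 3.13 × 10^6 L

Direct-runoff ordinates (Q − Q_b): 0.00, 15.25, 34.50, 55.75, 80.00, 51.25, 32.50, 20.75, 0.00 L/s.
ΣQ_DR = 290.0 L/s.
With Δt = 3 h = 10800 s, V = ΣQ_DR · Δt = 290.0 × 10800 = 3.13 × 10^6 L.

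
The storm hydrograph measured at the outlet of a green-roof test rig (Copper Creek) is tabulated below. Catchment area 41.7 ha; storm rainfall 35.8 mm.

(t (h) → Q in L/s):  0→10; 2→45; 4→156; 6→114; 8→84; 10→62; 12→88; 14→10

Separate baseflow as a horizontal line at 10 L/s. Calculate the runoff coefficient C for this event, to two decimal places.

C ≈ 0.24

ΣQ_DR = 489.0 L/s; V = ΣQ_DR·Δt = 3.521 × 10^6 L.
Runoff depth d = V / A = 8.443 mm.
C = d / P = 8.443 / 35.8 = 0.24.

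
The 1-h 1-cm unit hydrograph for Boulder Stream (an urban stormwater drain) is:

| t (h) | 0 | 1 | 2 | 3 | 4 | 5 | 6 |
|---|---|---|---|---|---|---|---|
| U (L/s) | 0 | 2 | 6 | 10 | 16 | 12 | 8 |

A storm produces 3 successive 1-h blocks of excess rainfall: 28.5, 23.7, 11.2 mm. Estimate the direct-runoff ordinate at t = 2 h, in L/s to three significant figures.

By discrete convolution, Q_j = Σ (P_i / 10 mm) · U_{j−i}.
At t = 2 h (j=2): Q = (28.5/10)·6 + (23.7/10)·2 + (11.2/10)·0 = 21.8 L/s.

Q ≈ 21.8 L/s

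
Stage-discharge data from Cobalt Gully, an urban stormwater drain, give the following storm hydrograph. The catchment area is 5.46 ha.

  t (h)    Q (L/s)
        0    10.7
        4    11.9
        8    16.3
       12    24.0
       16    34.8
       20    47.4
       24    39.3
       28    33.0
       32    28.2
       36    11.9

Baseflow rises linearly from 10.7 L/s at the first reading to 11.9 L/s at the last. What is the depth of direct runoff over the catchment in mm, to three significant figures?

d ≈ 38.1 mm

Direct runoff: 0.00, 1.07, 5.33, 12.90, 23.57, 36.03, 27.80, 21.37, 16.43, 0.00 L/s; ΣQ_DR = 144.5 L/s.
V = ΣQ_DR · Δt = 144.5 × 14400 s = 2.081 × 10^6 L.
Over A = 5.46 ha, depth = V / A = 38.1 mm.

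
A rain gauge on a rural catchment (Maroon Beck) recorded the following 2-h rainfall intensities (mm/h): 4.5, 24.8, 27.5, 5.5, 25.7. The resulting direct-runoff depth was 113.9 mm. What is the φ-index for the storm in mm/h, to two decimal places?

Only the 3 blocks with intensity above φ contribute runoff: 24.8, 27.5, 25.7 mm/h.
Σ(I−φ)·Δt = d  ⇒  (24.8+27.5+25.7 − 3φ)·2 = 113.9
φ = (78.00 − 113.9/2) / 3 = 7.02 mm/h.

φ ≈ 7.02 mm/h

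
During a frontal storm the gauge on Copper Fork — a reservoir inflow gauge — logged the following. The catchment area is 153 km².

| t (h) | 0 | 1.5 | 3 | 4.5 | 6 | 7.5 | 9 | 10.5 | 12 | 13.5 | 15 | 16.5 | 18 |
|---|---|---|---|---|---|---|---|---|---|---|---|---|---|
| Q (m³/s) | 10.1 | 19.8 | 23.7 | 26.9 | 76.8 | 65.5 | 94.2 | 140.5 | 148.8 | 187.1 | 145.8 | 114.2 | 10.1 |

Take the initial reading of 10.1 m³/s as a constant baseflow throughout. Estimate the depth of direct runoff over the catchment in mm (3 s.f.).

Direct runoff: 0.0, 9.7, 13.6, 16.8, 66.7, 55.4, 84.1, 130.4, 138.7, 177.0, 135.7, 104.1, 0.0 m³/s; ΣQ_DR = 932.2 m³/s.
V = ΣQ_DR · Δt = 932.2 × 5400 s = 5.034 × 10^6 m³.
Over A = 153 km², depth = V / A = 32.9 mm.

d ≈ 32.9 mm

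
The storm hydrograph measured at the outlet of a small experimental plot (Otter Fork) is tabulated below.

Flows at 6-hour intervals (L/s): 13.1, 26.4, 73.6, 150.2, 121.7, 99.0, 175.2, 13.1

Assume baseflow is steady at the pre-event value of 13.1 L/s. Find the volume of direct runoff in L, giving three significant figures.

V ≈ 1.23 × 10^7 L

Direct-runoff ordinates (Q − Q_b): 0.0, 13.3, 60.5, 137.1, 108.6, 85.9, 162.1, 0.0 L/s.
ΣQ_DR = 567.5 L/s.
With Δt = 6 h = 21600 s, V = ΣQ_DR · Δt = 567.5 × 21600 = 1.23 × 10^7 L.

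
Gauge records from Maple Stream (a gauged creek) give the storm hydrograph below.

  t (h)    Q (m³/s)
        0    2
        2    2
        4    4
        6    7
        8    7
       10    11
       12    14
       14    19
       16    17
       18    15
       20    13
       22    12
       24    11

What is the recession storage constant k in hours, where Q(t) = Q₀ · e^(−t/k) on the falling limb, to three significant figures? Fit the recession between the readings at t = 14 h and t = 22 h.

k ≈ 17.4 h

On the falling limb, Q drops from 19 to 12 m³/s between t = 14 h and t = 22 h (Δt = 8 h).
k = −Δt / ln(Q₂/Q₁) = −8 / ln(12/19) = 17.4 h.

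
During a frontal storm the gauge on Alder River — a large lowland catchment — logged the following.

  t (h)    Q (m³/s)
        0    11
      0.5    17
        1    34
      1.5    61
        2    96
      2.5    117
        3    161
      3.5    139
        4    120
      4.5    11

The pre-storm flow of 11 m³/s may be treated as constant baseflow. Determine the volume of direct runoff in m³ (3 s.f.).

V ≈ 1.18 × 10^6 m³

Direct-runoff ordinates (Q − Q_b): 0.0, 6.0, 23.0, 50.0, 85.0, 106.0, 150.0, 128.0, 109.0, 0.0 m³/s.
ΣQ_DR = 657.0 m³/s.
With Δt = 0.5 h = 1800 s, V = ΣQ_DR · Δt = 657.0 × 1800 = 1.18 × 10^6 m³.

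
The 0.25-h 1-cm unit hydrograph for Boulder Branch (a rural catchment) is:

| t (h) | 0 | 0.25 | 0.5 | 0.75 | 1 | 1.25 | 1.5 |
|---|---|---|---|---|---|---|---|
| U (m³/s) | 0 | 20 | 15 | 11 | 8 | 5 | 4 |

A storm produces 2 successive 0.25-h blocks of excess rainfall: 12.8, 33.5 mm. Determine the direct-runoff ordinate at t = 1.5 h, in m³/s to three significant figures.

By discrete convolution, Q_j = Σ (P_i / 10 mm) · U_{j−i}.
At t = 1.5 h (j=6): Q = (12.8/10)·4 + (33.5/10)·5 = 21.9 m³/s.

Q ≈ 21.9 m³/s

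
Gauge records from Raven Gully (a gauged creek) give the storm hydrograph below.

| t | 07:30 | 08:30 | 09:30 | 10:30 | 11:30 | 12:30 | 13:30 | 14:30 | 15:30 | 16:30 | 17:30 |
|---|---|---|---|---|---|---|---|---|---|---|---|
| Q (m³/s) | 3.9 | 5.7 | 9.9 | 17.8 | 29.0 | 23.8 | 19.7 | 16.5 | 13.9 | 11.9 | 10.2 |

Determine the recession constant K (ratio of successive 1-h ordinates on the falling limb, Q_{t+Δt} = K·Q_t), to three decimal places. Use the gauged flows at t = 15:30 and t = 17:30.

Using the recession-limb readings at t = 15:30 and t = 17:30: Q falls from 13.9 to 10.2 m³/s over 2 intervals.
K = (Q₂/Q₁)^(1/2) = (10.2/13.9)^(1/2) = 0.857.

K ≈ 0.857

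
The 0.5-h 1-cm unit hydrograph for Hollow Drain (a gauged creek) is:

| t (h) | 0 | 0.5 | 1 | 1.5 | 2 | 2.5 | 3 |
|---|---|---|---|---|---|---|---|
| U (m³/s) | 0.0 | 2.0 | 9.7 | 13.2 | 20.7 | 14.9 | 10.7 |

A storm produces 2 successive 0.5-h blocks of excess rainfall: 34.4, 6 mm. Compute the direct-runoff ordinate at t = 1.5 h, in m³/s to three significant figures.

By discrete convolution, Q_j = Σ (P_i / 10 mm) · U_{j−i}.
At t = 1.5 h (j=3): Q = (34.4/10)·13.2 + (6/10)·9.7 = 51.2 m³/s.

Q ≈ 51.2 m³/s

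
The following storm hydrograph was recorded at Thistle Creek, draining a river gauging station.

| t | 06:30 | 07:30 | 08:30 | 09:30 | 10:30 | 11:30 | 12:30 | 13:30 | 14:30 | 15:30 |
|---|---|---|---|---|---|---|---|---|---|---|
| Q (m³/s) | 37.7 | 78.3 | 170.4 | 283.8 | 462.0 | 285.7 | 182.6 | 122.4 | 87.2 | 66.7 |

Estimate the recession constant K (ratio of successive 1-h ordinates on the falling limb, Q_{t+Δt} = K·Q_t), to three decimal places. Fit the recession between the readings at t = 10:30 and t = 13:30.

K ≈ 0.642

Using the recession-limb readings at t = 10:30 and t = 13:30: Q falls from 462.0 to 122.4 m³/s over 3 intervals.
K = (Q₂/Q₁)^(1/3) = (122.4/462.0)^(1/3) = 0.642.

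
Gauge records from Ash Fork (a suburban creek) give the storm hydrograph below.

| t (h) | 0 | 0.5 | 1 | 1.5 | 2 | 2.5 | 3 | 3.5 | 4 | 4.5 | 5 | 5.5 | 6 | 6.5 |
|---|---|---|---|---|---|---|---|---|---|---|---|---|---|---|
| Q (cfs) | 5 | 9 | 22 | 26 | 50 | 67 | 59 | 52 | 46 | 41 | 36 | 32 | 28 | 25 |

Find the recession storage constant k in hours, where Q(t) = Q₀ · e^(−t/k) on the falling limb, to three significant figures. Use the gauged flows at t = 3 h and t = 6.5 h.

On the falling limb, Q drops from 59 to 25 cfs between t = 3 h and t = 6.5 h (Δt = 3.5 h).
k = −Δt / ln(Q₂/Q₁) = −3.5 / ln(25/59) = 4.08 h.

k ≈ 4.08 h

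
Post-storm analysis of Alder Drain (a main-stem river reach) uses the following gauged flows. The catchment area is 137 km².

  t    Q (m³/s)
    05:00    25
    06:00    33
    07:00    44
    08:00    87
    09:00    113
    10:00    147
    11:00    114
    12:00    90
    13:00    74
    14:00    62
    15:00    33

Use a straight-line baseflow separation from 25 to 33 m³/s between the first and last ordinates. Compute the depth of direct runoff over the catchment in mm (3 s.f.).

Direct runoff: 0.00, 7.20, 17.40, 59.60, 84.80, 118.00, 84.20, 59.40, 42.60, 29.80, 0.00 m³/s; ΣQ_DR = 503.0 m³/s.
V = ΣQ_DR · Δt = 503.0 × 3600 s = 1.811 × 10^6 m³.
Over A = 137 km², depth = V / A = 13.2 mm.

d ≈ 13.2 mm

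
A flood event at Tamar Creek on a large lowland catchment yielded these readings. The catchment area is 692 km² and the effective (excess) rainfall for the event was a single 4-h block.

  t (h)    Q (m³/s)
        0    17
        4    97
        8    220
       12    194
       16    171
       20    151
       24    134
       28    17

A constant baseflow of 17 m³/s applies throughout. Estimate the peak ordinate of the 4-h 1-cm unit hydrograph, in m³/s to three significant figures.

U_p ≈ 113 m³/s

Direct runoff: 0.0, 80.0, 203.0, 177.0, 154.0, 134.0, 117.0, 0.0 m³/s; ΣQ_DR = 865.0 m³/s, peak = 203.0 m³/s.
Runoff depth d = ΣQ_DR·Δt / A = 865.0 × 14400 / (692 km²) = 18.00 mm.
The 1-cm UH is the DRH scaled by (10 mm)/d, so U_p = 203.0 × 10/18.00 = 113 m³/s.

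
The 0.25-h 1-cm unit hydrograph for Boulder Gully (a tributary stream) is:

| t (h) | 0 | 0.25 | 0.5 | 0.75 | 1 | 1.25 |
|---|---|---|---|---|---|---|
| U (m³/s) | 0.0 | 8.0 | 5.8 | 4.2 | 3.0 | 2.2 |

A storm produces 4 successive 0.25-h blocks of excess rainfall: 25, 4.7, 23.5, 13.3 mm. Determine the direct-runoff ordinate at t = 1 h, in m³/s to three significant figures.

Q ≈ 33.7 m³/s

By discrete convolution, Q_j = Σ (P_i / 10 mm) · U_{j−i}.
At t = 1 h (j=4): Q = (25/10)·3.0 + (4.7/10)·4.2 + (23.5/10)·5.8 + (13.3/10)·8.0 = 33.7 m³/s.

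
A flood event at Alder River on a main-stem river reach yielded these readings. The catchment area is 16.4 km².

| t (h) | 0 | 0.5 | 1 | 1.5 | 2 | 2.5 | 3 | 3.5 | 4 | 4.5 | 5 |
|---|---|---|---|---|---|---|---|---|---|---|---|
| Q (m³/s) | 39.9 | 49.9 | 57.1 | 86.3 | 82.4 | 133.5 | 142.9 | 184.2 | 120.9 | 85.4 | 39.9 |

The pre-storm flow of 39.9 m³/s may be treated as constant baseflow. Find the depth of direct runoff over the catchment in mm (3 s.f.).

d ≈ 64.0 mm

Direct runoff: 0.0, 10.0, 17.2, 46.4, 42.5, 93.6, 103.0, 144.3, 81.0, 45.5, 0.0 m³/s; ΣQ_DR = 583.5 m³/s.
V = ΣQ_DR · Δt = 583.5 × 1800 s = 1.050 × 10^6 m³.
Over A = 16.4 km², depth = V / A = 64.0 mm.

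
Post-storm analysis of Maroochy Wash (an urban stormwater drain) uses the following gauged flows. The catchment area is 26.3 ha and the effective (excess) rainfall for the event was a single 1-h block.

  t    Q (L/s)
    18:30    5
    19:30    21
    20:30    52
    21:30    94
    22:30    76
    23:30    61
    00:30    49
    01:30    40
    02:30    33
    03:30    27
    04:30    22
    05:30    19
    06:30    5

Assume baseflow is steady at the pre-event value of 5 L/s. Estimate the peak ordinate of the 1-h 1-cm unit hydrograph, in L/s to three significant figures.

U_p ≈ 148 L/s

Direct runoff: 0.0, 16.0, 47.0, 89.0, 71.0, 56.0, 44.0, 35.0, 28.0, 22.0, 17.0, 14.0, 0.0 L/s; ΣQ_DR = 439.0 L/s, peak = 89.0 L/s.
Runoff depth d = ΣQ_DR·Δt / A = 439.0 × 3600 / (26.3 ha) = 6.009 mm.
The 1-cm UH is the DRH scaled by (10 mm)/d, so U_p = 89.0 × 10/6.009 = 148 L/s.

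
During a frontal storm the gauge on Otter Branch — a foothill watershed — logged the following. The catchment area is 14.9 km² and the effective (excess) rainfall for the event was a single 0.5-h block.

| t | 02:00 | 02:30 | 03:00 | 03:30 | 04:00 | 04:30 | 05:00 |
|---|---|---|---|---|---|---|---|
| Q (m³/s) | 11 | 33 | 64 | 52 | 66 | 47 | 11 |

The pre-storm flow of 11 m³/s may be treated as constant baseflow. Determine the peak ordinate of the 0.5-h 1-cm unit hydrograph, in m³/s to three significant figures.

Direct runoff: 0.0, 22.0, 53.0, 41.0, 55.0, 36.0, 0.0 m³/s; ΣQ_DR = 207.0 m³/s, peak = 55.0 m³/s.
Runoff depth d = ΣQ_DR·Δt / A = 207.0 × 1800 / (14.9 km²) = 25.01 mm.
The 1-cm UH is the DRH scaled by (10 mm)/d, so U_p = 55.0 × 10/25.01 = 22.0 m³/s.

U_p ≈ 22.0 m³/s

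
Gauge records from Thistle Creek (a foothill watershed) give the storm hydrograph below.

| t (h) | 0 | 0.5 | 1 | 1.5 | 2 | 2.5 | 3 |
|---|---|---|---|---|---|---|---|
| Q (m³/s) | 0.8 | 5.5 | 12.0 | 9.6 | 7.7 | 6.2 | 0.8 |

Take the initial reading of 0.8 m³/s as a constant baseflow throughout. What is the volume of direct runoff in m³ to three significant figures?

Direct-runoff ordinates (Q − Q_b): 0.0, 4.7, 11.2, 8.8, 6.9, 5.4, 0.0 m³/s.
ΣQ_DR = 37.00 m³/s.
With Δt = 0.5 h = 1800 s, V = ΣQ_DR · Δt = 37.00 × 1800 = 66600 m³.

V ≈ 66600 m³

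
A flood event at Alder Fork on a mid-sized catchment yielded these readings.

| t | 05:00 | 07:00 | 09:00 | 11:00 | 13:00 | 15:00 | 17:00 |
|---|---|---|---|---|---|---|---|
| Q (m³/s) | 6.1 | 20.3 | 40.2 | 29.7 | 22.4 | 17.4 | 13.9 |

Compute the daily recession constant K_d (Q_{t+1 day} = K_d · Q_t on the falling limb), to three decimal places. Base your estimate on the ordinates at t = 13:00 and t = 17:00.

Between t = 13:00 and t = 17:00 the flow falls from 22.4 to 13.9 m³/s over 2×2 h = 4 h.
Per-interval ratio K = (13.9/22.4)^(1/2) = 0.7877; K_d = K^(24/2) = 0.057.

K_d ≈ 0.057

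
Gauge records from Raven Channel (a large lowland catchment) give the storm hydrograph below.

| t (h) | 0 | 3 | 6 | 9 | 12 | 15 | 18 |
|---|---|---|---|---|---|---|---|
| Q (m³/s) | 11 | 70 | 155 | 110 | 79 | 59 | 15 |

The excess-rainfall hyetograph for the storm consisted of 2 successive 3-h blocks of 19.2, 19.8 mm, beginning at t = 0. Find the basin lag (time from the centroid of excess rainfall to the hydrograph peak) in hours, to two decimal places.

t_L ≈ 2.98 h

Centroid of excess rainfall: t_c = Σ P_i·t̄_i / ΣP_i = 3.0231 h (block centres at 1.5, 4.5 h).
Hydrograph peak occurs at t = 6 h, so basin lag t_L = 6 − 3.0231 = 2.98 h.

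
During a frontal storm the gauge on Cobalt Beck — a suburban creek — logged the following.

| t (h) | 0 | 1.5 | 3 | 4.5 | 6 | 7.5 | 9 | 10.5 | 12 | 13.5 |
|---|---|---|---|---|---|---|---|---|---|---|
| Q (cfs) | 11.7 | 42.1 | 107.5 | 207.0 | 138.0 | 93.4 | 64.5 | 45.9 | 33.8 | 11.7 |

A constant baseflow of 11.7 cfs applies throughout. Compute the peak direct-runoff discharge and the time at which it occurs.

Q_p = 195.3 cfs at t = 4.5 h

Subtracting baseflow gives direct-runoff ordinates: 0.0, 30.4, 95.8, 195.3, 126.3, 81.7, 52.8, 34.2, 22.1, 0.0 cfs.
The maximum is 195.3 cfs, occurring at the reading for t = 4.5 h.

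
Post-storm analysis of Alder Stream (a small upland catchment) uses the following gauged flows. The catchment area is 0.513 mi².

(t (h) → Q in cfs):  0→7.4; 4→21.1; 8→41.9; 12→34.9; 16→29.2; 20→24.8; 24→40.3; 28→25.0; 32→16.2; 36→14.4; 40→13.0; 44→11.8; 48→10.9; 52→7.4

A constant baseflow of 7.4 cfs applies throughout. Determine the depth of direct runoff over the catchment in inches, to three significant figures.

Direct runoff: 0.0, 13.7, 34.5, 27.5, 21.8, 17.4, 32.9, 17.6, 8.8, 7.0, 5.6, 4.4, 3.5, 0.0 cfs; ΣQ_DR = 194.7 cfs.
V = ΣQ_DR · Δt = 194.7 × 14400 s = 2.804 × 10^6 ft³.
Over A = 0.513 mi², depth = V / A = 2.35 in.

d ≈ 2.35 in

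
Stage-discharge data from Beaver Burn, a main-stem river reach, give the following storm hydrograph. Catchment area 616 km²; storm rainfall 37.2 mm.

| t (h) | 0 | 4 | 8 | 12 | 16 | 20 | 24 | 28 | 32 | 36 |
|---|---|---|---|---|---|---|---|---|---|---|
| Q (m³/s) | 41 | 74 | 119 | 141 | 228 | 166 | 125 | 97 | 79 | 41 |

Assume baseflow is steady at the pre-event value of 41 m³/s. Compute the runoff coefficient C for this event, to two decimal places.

C ≈ 0.44

ΣQ_DR = 701.0 m³/s; V = ΣQ_DR·Δt = 1.009 × 10^7 m³.
Runoff depth d = V / A = 16.39 mm.
C = d / P = 16.39 / 37.2 = 0.44.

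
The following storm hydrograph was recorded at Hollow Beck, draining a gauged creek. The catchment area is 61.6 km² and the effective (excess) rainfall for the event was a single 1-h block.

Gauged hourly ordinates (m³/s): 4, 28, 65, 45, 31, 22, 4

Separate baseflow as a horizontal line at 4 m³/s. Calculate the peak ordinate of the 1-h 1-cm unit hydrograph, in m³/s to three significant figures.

U_p ≈ 61.0 m³/s

Direct runoff: 0.0, 24.0, 61.0, 41.0, 27.0, 18.0, 0.0 m³/s; ΣQ_DR = 171.0 m³/s, peak = 61.0 m³/s.
Runoff depth d = ΣQ_DR·Δt / A = 171.0 × 3600 / (61.6 km²) = 9.994 mm.
The 1-cm UH is the DRH scaled by (10 mm)/d, so U_p = 61.0 × 10/9.994 = 61.0 m³/s.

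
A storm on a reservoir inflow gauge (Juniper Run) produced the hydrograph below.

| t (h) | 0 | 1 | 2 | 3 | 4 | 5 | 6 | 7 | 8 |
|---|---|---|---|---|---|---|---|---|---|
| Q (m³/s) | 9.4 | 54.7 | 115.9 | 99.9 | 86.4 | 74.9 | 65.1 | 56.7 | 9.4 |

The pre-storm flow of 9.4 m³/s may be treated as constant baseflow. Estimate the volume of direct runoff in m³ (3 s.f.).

V ≈ 1.76 × 10^6 m³

Direct-runoff ordinates (Q − Q_b): 0.0, 45.3, 106.5, 90.5, 77.0, 65.5, 55.7, 47.3, 0.0 m³/s.
ΣQ_DR = 487.8 m³/s.
With Δt = 1 h = 3600 s, V = ΣQ_DR · Δt = 487.8 × 3600 = 1.76 × 10^6 m³.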